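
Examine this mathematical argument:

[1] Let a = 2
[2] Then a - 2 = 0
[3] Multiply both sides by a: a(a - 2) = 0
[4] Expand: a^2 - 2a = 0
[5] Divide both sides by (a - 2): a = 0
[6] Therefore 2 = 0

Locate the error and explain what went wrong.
Step 5: Divide both sides by (a - 2): a = 0

Step 5 divides both sides by (a - 2). However, since a = 2, we have (a - 2) = 0. Division by zero is undefined, making this step invalid.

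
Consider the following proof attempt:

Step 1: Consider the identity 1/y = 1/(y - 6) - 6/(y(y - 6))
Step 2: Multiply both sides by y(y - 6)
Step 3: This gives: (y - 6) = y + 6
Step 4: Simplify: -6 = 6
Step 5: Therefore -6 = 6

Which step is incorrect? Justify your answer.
Step 3: This gives: (y - 6) = y + 6

Step 3 makes a sign error when clearing denominators. Multiplying -6/(y(y - 6)) by y(y - 6) gives -6, not +6. The correct result is (y - 6) = y - 6, which is trivially true, not (y - 6) = y + 6. (Step 1 is a valid identity: 1/(y - 6) - 6/(y(y - 6)) = (y - 6)/(y(y - 6)) = 1/y.)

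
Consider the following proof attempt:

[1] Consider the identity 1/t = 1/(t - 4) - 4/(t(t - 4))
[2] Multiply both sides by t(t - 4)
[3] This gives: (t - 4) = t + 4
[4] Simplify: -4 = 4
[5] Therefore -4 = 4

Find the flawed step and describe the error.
Step 3: This gives: (t - 4) = t + 4

Step 3 makes a sign error when clearing denominators. Multiplying -4/(t(t - 4)) by t(t - 4) gives -4, not +4. The correct result is (t - 4) = t - 4, which is trivially true, not (t - 4) = t + 4. (Step 1 is a valid identity: 1/(t - 4) - 4/(t(t - 4)) = (t - 4)/(t(t - 4)) = 1/t.)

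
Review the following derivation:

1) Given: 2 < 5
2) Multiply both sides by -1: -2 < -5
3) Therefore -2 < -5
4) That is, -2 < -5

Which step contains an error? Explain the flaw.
Step 2: Multiply both sides by -1: -2 < -5

Step 2 multiplies both sides by -1 but fails to reverse the inequality sign. When multiplying (or dividing) an inequality by a negative number, the direction must be reversed. Since 2 < 5, we should get -2 > -5, i.e., -2 > -5.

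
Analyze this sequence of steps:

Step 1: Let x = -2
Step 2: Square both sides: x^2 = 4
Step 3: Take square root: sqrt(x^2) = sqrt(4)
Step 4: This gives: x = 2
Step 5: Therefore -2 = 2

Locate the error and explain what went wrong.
Step 4: This gives: x = 2

Step 4 incorrectly states that sqrt(x^2) = x. The correct identity is sqrt(x^2) = |x|. Since x = -2 < 0, we have sqrt(x^2) = |-2| = 2, not x = -2.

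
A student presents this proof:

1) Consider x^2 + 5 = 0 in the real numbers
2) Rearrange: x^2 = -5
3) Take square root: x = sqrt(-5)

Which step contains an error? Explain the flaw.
Step 3: Take square root: x = sqrt(-5)

Step 3 takes the square root of -5, which is negative. In the real number system, the square root of a negative number is undefined. The equation x^2 + 5 = 0 has no real solutions. Square roots of negative numbers only exist in the complex numbers.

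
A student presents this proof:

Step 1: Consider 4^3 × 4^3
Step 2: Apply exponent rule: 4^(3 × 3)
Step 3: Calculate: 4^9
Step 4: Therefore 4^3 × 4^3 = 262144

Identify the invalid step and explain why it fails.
Step 2: Apply exponent rule: 4^(3 × 3)

Step 2 incorrectly states that a^b × a^c = a^(b×c). The correct rule is a^b × a^c = a^(b+c). The actual value is 4^3 × 4^3 = 4^6 = 4096, not 4^9 = 262144.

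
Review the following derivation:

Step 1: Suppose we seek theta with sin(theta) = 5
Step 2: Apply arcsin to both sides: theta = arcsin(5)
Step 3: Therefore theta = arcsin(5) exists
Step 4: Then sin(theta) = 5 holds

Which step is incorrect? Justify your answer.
Step 2: Apply arcsin to both sides: theta = arcsin(5)

Step 2 applies arcsin to 5. However, arcsin(x) is only defined for x in [-1, 1] because sin(theta) can only produce values in that range. Since |5| > 1, arcsin(5) is undefined. There is no angle whose sine equals 5.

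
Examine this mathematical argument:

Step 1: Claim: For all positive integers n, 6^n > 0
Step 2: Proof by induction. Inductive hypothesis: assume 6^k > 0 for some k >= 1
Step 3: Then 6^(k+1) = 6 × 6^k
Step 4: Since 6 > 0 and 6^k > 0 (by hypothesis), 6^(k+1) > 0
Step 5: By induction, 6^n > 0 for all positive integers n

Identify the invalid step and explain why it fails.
Step 5: By induction, 6^n > 0 for all positive integers n

Step 5 concludes the proof by induction, but no base case was ever established. A valid induction proof requires: (1) a base case proving 6^1 > 0, and (2) an inductive step showing IF 6^k > 0 THEN 6^(k+1) > 0. Steps 2-4 correctly establish the inductive step, but without the base case the conclusion in step 5 does not follow.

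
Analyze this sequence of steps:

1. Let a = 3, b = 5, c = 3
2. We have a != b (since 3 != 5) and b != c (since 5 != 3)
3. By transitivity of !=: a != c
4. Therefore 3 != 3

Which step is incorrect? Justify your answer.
Step 3: By transitivity of !=: a != c

Step 3 incorrectly applies transitivity to the '!=' relation. Transitivity states: if a R b and b R c, then a R c. However, '!=' is not transitive. Counterexample: 3 != 5 and 5 != 3, but 3 = 3 (both equal 3). Transitivity holds for relations like <, <=, =, but not for !=.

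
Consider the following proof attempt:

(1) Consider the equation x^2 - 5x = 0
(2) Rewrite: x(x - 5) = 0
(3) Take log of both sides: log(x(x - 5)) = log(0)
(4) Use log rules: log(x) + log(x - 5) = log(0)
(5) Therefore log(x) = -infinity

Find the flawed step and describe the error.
Step 3: Take log of both sides: log(x(x - 5)) = log(0)

Step 3 takes the logarithm of both sides, resulting in log(0) on the right side. The logarithm is only defined for positive numbers; log(0) is undefined (approaches negative infinity). This operation is invalid.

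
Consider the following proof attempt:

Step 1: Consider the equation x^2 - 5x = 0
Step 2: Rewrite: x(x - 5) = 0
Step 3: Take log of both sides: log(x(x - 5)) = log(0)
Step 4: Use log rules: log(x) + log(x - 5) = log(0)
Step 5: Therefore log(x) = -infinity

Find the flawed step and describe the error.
Step 3: Take log of both sides: log(x(x - 5)) = log(0)

Step 3 takes the logarithm of both sides, resulting in log(0) on the right side. The logarithm is only defined for positive numbers; log(0) is undefined (approaches negative infinity). This operation is invalid.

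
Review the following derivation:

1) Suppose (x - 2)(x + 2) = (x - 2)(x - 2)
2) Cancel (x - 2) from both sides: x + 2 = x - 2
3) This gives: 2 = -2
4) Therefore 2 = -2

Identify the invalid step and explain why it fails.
Step 2: Cancel (x - 2) from both sides: x + 2 = x - 2

Step 2 cancels (x - 2) from both sides. This is only valid if (x - 2) ≠ 0, i.e., x ≠ 2. When x = 2, both sides equal zero regardless of the other factors. The correct approach requires considering x = 2 as a separate case.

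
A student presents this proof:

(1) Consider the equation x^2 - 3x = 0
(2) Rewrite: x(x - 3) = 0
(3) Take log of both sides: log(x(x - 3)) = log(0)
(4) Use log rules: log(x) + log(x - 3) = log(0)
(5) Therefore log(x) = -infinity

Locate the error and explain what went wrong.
Step 3: Take log of both sides: log(x(x - 3)) = log(0)

Step 3 takes the logarithm of both sides, resulting in log(0) on the right side. The logarithm is only defined for positive numbers; log(0) is undefined (approaches negative infinity). This operation is invalid.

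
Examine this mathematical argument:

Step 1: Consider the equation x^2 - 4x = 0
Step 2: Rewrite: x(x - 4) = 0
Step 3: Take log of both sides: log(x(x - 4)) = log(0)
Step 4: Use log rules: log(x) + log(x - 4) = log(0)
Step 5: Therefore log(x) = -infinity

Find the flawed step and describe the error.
Step 3: Take log of both sides: log(x(x - 4)) = log(0)

Step 3 takes the logarithm of both sides, resulting in log(0) on the right side. The logarithm is only defined for positive numbers; log(0) is undefined (approaches negative infinity). This operation is invalid.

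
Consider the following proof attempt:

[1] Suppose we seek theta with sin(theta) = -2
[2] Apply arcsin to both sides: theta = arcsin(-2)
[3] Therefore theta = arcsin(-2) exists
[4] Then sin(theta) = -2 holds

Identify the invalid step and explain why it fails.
Step 2: Apply arcsin to both sides: theta = arcsin(-2)

Step 2 applies arcsin to -2. However, arcsin(x) is only defined for x in [-1, 1] because sin(theta) can only produce values in that range. Since |-2| > 1, arcsin(-2) is undefined. There is no angle whose sine equals -2.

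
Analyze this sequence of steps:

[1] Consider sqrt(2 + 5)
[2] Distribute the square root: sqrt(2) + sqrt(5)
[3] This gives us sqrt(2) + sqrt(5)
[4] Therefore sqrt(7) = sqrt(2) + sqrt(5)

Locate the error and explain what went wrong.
Step 2: Distribute the square root: sqrt(2) + sqrt(5)

Step 2 incorrectly 'distributes' the square root over addition. The square root function does not distribute: sqrt(a + b) ≠ sqrt(a) + sqrt(b). In fact, sqrt(2 + 5) = sqrt(7) ≈ 2.6458, while sqrt(2) + sqrt(5) ≈ 3.6503.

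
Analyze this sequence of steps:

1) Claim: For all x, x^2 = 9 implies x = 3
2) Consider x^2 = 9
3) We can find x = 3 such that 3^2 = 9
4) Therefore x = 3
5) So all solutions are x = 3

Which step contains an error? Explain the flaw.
Step 4: Therefore x = 3

Step 4 incorrectly concludes that x = 3 is the only solution. The proof shows that x = 3 is A solution (existence), but does not show it is the ONLY solution (uniqueness). In fact, x = -3 is also a solution since (-3)^2 = 9. Finding one solution doesn't prove there are no others.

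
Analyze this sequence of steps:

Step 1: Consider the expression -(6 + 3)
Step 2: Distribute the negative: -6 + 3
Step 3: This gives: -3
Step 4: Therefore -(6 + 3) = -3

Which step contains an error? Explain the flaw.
Step 2: Distribute the negative: -6 + 3

Step 2 incorrectly distributes the negative sign. The correct distribution is -(6 + 3) = -6 - 3 = -9. The negative must be applied to both terms, not just the first. The error treats -(6 + 3) as -6 + 3, which equals -3 instead of -9.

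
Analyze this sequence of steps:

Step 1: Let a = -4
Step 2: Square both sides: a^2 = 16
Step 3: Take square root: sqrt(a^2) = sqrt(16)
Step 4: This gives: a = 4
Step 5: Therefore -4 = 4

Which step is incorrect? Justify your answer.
Step 4: This gives: a = 4

Step 4 incorrectly states that sqrt(a^2) = a. The correct identity is sqrt(a^2) = |a|. Since a = -4 < 0, we have sqrt(a^2) = |-4| = 4, not a = -4.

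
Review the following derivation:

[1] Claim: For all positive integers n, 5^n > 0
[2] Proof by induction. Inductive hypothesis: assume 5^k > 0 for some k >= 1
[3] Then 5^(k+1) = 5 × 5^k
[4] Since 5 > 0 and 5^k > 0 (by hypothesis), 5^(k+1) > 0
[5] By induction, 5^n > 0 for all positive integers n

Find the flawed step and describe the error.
Step 5: By induction, 5^n > 0 for all positive integers n

Step 5 concludes the proof by induction, but no base case was ever established. A valid induction proof requires: (1) a base case proving 5^1 > 0, and (2) an inductive step showing IF 5^k > 0 THEN 5^(k+1) > 0. Steps 2-4 correctly establish the inductive step, but without the base case the conclusion in step 5 does not follow.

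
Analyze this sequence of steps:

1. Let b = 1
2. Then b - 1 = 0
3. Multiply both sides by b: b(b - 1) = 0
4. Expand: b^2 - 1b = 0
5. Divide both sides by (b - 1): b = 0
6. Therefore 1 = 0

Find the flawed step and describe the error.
Step 5: Divide both sides by (b - 1): b = 0

Step 5 divides both sides by (b - 1). However, since b = 1, we have (b - 1) = 0. Division by zero is undefined, making this step invalid.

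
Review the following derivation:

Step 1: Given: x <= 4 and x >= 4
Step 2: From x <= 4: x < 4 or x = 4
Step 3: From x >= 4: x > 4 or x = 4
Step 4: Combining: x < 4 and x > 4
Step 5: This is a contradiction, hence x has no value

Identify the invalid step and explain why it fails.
Step 4: Combining: x < 4 and x > 4

Step 4 incorrectly combines the conditions. From x <= 4 and x >= 4, the intersection is x = 4. The error treats the 'or' cases as 'and' requirements. The correct conclusion is that x = 4 is the unique solution, not that no solution exists.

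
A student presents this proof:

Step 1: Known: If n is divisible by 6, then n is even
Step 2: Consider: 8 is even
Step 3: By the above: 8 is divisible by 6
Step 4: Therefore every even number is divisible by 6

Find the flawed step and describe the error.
Step 3: By the above: 8 is divisible by 6

Step 3 commits the fallacy of affirming the consequent. The known fact 'divisible by 6 → even' does NOT imply 'even → divisible by 6'. That would be the converse, which is false. For example, 8 is even but 8 ÷ 6 = 1.33, which is not an integer.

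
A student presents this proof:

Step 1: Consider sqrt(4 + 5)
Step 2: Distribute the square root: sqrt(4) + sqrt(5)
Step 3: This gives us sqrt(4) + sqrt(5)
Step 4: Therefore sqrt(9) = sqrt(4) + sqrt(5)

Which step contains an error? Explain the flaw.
Step 2: Distribute the square root: sqrt(4) + sqrt(5)

Step 2 incorrectly 'distributes' the square root over addition. The square root function does not distribute: sqrt(a + b) ≠ sqrt(a) + sqrt(b). In fact, sqrt(4 + 5) = sqrt(9) ≈ 3.0000, while sqrt(4) + sqrt(5) ≈ 4.2361.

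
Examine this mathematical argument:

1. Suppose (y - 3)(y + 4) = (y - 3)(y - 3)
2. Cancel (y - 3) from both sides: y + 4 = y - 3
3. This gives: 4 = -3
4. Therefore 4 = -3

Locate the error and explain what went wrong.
Step 2: Cancel (y - 3) from both sides: y + 4 = y - 3

Step 2 cancels (y - 3) from both sides. This is only valid if (y - 3) ≠ 0, i.e., y ≠ 3. When y = 3, both sides equal zero regardless of the other factors. The correct approach requires considering y = 3 as a separate case.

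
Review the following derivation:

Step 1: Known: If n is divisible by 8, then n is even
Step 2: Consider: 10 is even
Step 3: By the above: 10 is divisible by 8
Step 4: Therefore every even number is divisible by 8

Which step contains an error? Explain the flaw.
Step 3: By the above: 10 is divisible by 8

Step 3 commits the fallacy of affirming the consequent. The known fact 'divisible by 8 → even' does NOT imply 'even → divisible by 8'. That would be the converse, which is false. For example, 10 is even but 10 ÷ 8 = 1.25, which is not an integer.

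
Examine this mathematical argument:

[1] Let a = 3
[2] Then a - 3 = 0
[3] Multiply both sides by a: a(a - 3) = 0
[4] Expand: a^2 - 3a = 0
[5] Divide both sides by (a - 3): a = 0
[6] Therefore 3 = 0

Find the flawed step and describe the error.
Step 5: Divide both sides by (a - 3): a = 0

Step 5 divides both sides by (a - 3). However, since a = 3, we have (a - 3) = 0. Division by zero is undefined, making this step invalid.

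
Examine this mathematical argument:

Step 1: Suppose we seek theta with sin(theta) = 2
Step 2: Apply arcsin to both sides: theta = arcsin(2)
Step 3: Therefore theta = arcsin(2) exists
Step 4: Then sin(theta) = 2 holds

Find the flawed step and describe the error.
Step 2: Apply arcsin to both sides: theta = arcsin(2)

Step 2 applies arcsin to 2. However, arcsin(x) is only defined for x in [-1, 1] because sin(theta) can only produce values in that range. Since |2| > 1, arcsin(2) is undefined. There is no angle whose sine equals 2.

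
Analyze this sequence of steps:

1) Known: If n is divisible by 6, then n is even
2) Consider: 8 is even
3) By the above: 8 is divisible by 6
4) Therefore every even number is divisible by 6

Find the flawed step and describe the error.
Step 3: By the above: 8 is divisible by 6

Step 3 commits the fallacy of affirming the consequent. The known fact 'divisible by 6 → even' does NOT imply 'even → divisible by 6'. That would be the converse, which is false. For example, 8 is even but 8 ÷ 6 = 1.33, which is not an integer.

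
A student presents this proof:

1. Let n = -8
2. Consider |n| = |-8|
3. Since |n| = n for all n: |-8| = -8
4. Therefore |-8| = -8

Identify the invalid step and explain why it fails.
Step 3: Since |n| = n for all n: |-8| = -8

Step 3 incorrectly states that |n| = n for all n. The correct definition is |n| = n when n >= 0, and |n| = -n when n < 0. Since -8 < 0, we have |-8| = -(-8) = 8, not -8.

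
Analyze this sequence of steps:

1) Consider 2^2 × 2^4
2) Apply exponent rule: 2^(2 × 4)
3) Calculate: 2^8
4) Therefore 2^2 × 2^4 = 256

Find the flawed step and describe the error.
Step 2: Apply exponent rule: 2^(2 × 4)

Step 2 incorrectly states that a^b × a^c = a^(b×c). The correct rule is a^b × a^c = a^(b+c). The actual value is 2^2 × 2^4 = 2^6 = 64, not 2^8 = 256.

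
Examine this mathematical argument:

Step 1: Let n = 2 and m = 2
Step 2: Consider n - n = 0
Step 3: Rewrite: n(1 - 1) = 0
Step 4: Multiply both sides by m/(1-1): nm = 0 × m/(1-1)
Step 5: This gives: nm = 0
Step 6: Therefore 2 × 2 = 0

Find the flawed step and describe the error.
Step 4: Multiply both sides by m/(1-1): nm = 0 × m/(1-1)

Step 4 multiplies both sides by m/(1-1). However, 1-1 = 0, so this is multiplication by m/0, which is undefined. We cannot multiply by an undefined expression.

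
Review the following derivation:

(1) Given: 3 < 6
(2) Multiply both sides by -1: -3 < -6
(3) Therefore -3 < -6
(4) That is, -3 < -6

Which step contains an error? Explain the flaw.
Step 2: Multiply both sides by -1: -3 < -6

Step 2 multiplies both sides by -1 but fails to reverse the inequality sign. When multiplying (or dividing) an inequality by a negative number, the direction must be reversed. Since 3 < 6, we should get -3 > -6, i.e., -3 > -6.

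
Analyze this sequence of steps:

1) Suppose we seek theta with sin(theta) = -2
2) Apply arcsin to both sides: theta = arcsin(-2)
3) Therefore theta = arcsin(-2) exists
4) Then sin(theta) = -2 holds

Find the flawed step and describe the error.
Step 2: Apply arcsin to both sides: theta = arcsin(-2)

Step 2 applies arcsin to -2. However, arcsin(x) is only defined for x in [-1, 1] because sin(theta) can only produce values in that range. Since |-2| > 1, arcsin(-2) is undefined. There is no angle whose sine equals -2.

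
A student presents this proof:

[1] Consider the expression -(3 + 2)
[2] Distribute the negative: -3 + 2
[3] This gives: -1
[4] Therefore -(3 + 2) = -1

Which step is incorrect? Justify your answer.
Step 2: Distribute the negative: -3 + 2

Step 2 incorrectly distributes the negative sign. The correct distribution is -(3 + 2) = -3 - 2 = -5. The negative must be applied to both terms, not just the first. The error treats -(3 + 2) as -3 + 2, which equals -1 instead of -5.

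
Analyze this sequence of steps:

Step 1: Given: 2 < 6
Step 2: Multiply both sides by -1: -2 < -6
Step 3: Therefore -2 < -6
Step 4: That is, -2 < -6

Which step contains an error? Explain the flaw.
Step 2: Multiply both sides by -1: -2 < -6

Step 2 multiplies both sides by -1 but fails to reverse the inequality sign. When multiplying (or dividing) an inequality by a negative number, the direction must be reversed. Since 2 < 6, we should get -2 > -6, i.e., -2 > -6.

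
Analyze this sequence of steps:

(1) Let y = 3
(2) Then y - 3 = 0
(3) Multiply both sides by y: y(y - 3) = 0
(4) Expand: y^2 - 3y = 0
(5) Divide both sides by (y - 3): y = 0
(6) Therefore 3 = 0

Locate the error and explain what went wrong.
Step 5: Divide both sides by (y - 3): y = 0

Step 5 divides both sides by (y - 3). However, since y = 3, we have (y - 3) = 0. Division by zero is undefined, making this step invalid.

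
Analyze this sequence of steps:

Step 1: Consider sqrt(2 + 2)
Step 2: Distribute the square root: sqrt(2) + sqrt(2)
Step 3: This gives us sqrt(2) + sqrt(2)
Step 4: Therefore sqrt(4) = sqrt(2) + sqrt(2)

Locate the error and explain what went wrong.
Step 2: Distribute the square root: sqrt(2) + sqrt(2)

Step 2 incorrectly 'distributes' the square root over addition. The square root function does not distribute: sqrt(a + b) ≠ sqrt(a) + sqrt(b). In fact, sqrt(2 + 2) = sqrt(4) ≈ 2.0000, while sqrt(2) + sqrt(2) ≈ 2.8284.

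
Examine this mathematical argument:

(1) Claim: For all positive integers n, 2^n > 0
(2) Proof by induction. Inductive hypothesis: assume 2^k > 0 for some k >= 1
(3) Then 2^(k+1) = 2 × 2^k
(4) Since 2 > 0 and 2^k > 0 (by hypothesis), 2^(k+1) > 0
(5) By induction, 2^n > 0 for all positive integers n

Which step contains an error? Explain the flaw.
Step 5: By induction, 2^n > 0 for all positive integers n

Step 5 concludes the proof by induction, but no base case was ever established. A valid induction proof requires: (1) a base case proving 2^1 > 0, and (2) an inductive step showing IF 2^k > 0 THEN 2^(k+1) > 0. Steps 2-4 correctly establish the inductive step, but without the base case the conclusion in step 5 does not follow.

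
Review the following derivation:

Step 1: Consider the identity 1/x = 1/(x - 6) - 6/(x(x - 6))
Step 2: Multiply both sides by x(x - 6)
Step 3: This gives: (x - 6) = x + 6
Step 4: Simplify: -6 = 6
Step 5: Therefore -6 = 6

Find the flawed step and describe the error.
Step 3: This gives: (x - 6) = x + 6

Step 3 makes a sign error when clearing denominators. Multiplying -6/(x(x - 6)) by x(x - 6) gives -6, not +6. The correct result is (x - 6) = x - 6, which is trivially true, not (x - 6) = x + 6. (Step 1 is a valid identity: 1/(x - 6) - 6/(x(x - 6)) = (x - 6)/(x(x - 6)) = 1/x.)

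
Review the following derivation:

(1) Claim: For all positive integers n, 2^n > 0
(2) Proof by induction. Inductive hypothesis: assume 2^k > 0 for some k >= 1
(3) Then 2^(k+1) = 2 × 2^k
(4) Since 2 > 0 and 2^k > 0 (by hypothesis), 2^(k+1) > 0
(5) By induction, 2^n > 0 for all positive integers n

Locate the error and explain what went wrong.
Step 5: By induction, 2^n > 0 for all positive integers n

Step 5 concludes the proof by induction, but no base case was ever established. A valid induction proof requires: (1) a base case proving 2^1 > 0, and (2) an inductive step showing IF 2^k > 0 THEN 2^(k+1) > 0. Steps 2-4 correctly establish the inductive step, but without the base case the conclusion in step 5 does not follow.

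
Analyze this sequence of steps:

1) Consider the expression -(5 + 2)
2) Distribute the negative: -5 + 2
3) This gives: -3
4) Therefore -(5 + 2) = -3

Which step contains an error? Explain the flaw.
Step 2: Distribute the negative: -5 + 2

Step 2 incorrectly distributes the negative sign. The correct distribution is -(5 + 2) = -5 - 2 = -7. The negative must be applied to both terms, not just the first. The error treats -(5 + 2) as -5 + 2, which equals -3 instead of -7.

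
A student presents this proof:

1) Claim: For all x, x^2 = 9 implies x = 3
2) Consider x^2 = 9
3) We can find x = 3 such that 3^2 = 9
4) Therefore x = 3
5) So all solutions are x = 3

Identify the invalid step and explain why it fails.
Step 4: Therefore x = 3

Step 4 incorrectly concludes that x = 3 is the only solution. The proof shows that x = 3 is A solution (existence), but does not show it is the ONLY solution (uniqueness). In fact, x = -3 is also a solution since (-3)^2 = 9. Finding one solution doesn't prove there are no others.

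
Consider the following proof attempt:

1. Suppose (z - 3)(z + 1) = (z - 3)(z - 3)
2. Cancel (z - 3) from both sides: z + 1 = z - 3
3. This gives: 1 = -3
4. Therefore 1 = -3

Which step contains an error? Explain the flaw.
Step 2: Cancel (z - 3) from both sides: z + 1 = z - 3

Step 2 cancels (z - 3) from both sides. This is only valid if (z - 3) ≠ 0, i.e., z ≠ 3. When z = 3, both sides equal zero regardless of the other factors. The correct approach requires considering z = 3 as a separate case.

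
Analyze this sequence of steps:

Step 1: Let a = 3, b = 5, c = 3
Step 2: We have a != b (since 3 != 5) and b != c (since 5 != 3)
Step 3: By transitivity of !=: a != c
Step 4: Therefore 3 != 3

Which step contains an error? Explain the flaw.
Step 3: By transitivity of !=: a != c

Step 3 incorrectly applies transitivity to the '!=' relation. Transitivity states: if a R b and b R c, then a R c. However, '!=' is not transitive. Counterexample: 3 != 5 and 5 != 3, but 3 = 3 (both equal 3). Transitivity holds for relations like <, <=, =, but not for !=.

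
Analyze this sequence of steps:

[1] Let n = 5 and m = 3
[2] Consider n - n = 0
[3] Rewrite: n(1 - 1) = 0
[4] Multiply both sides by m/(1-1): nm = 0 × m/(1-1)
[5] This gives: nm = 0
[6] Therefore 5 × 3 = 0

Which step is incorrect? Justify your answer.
Step 4: Multiply both sides by m/(1-1): nm = 0 × m/(1-1)

Step 4 multiplies both sides by m/(1-1). However, 1-1 = 0, so this is multiplication by m/0, which is undefined. We cannot multiply by an undefined expression.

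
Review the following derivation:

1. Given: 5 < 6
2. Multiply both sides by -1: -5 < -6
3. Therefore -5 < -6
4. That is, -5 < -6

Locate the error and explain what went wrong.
Step 2: Multiply both sides by -1: -5 < -6

Step 2 multiplies both sides by -1 but fails to reverse the inequality sign. When multiplying (or dividing) an inequality by a negative number, the direction must be reversed. Since 5 < 6, we should get -5 > -6, i.e., -5 > -6.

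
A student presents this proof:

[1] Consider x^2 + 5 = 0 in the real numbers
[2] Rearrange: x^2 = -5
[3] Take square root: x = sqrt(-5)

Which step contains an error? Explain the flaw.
Step 3: Take square root: x = sqrt(-5)

Step 3 takes the square root of -5, which is negative. In the real number system, the square root of a negative number is undefined. The equation x^2 + 5 = 0 has no real solutions. Square roots of negative numbers only exist in the complex numbers.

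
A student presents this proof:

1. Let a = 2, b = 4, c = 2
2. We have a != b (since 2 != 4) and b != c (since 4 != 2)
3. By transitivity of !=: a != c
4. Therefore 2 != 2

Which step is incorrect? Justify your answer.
Step 3: By transitivity of !=: a != c

Step 3 incorrectly applies transitivity to the '!=' relation. Transitivity states: if a R b and b R c, then a R c. However, '!=' is not transitive. Counterexample: 2 != 4 and 4 != 2, but 2 = 2 (both equal 2). Transitivity holds for relations like <, <=, =, but not for !=.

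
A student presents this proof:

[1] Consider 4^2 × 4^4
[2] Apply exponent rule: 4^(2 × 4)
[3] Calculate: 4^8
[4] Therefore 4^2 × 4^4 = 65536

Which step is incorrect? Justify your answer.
Step 2: Apply exponent rule: 4^(2 × 4)

Step 2 incorrectly states that a^b × a^c = a^(b×c). The correct rule is a^b × a^c = a^(b+c). The actual value is 4^2 × 4^4 = 4^6 = 4096, not 4^8 = 65536.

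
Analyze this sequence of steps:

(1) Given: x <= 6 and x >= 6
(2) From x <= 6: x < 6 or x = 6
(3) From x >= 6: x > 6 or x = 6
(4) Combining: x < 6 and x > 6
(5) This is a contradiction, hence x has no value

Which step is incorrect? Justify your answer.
Step 4: Combining: x < 6 and x > 6

Step 4 incorrectly combines the conditions. From x <= 6 and x >= 6, the intersection is x = 6. The error treats the 'or' cases as 'and' requirements. The correct conclusion is that x = 6 is the unique solution, not that no solution exists.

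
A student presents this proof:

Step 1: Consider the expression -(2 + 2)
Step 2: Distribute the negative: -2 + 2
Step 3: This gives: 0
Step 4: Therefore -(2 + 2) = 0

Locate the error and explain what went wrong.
Step 2: Distribute the negative: -2 + 2

Step 2 incorrectly distributes the negative sign. The correct distribution is -(2 + 2) = -2 - 2 = -4. The negative must be applied to both terms, not just the first. The error treats -(2 + 2) as -2 + 2, which equals 0 instead of -4.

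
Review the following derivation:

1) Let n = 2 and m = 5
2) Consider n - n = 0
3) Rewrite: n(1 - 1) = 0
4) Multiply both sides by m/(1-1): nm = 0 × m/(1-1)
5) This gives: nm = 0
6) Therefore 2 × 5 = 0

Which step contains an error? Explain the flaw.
Step 4: Multiply both sides by m/(1-1): nm = 0 × m/(1-1)

Step 4 multiplies both sides by m/(1-1). However, 1-1 = 0, so this is multiplication by m/0, which is undefined. We cannot multiply by an undefined expression.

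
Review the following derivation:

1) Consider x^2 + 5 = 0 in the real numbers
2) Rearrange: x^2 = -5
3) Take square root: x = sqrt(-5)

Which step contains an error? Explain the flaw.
Step 3: Take square root: x = sqrt(-5)

Step 3 takes the square root of -5, which is negative. In the real number system, the square root of a negative number is undefined. The equation x^2 + 5 = 0 has no real solutions. Square roots of negative numbers only exist in the complex numbers.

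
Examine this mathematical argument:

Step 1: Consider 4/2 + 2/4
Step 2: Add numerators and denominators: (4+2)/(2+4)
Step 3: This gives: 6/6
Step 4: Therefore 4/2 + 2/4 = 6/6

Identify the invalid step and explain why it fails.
Step 2: Add numerators and denominators: (4+2)/(2+4)

Step 2 incorrectly adds fractions by separately adding numerators and denominators. This is wrong. The correct method requires a common denominator: 4/2 + 2/4 = (4×4 + 2×2)/(2×4) = 20/8 = 5/2. The method used gives 6/6, which is different.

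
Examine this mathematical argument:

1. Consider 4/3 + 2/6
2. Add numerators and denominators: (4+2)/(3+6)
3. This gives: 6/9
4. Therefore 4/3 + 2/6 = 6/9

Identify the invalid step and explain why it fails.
Step 2: Add numerators and denominators: (4+2)/(3+6)

Step 2 incorrectly adds fractions by separately adding numerators and denominators. This is wrong. The correct method requires a common denominator: 4/3 + 2/6 = (4×6 + 2×3)/(3×6) = 30/18 = 5/3. The method used gives 6/9, which is different.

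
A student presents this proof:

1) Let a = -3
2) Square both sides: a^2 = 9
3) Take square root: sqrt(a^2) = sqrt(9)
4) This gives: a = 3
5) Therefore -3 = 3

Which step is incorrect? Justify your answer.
Step 4: This gives: a = 3

Step 4 incorrectly states that sqrt(a^2) = a. The correct identity is sqrt(a^2) = |a|. Since a = -3 < 0, we have sqrt(a^2) = |-3| = 3, not a = -3.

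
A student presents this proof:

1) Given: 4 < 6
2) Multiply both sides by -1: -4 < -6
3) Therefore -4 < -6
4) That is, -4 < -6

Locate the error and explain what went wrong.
Step 2: Multiply both sides by -1: -4 < -6

Step 2 multiplies both sides by -1 but fails to reverse the inequality sign. When multiplying (or dividing) an inequality by a negative number, the direction must be reversed. Since 4 < 6, we should get -4 > -6, i.e., -4 > -6.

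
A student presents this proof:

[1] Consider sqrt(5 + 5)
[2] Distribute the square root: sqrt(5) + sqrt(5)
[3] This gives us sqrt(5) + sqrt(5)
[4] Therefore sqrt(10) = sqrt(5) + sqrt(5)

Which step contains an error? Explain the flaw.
Step 2: Distribute the square root: sqrt(5) + sqrt(5)

Step 2 incorrectly 'distributes' the square root over addition. The square root function does not distribute: sqrt(a + b) ≠ sqrt(a) + sqrt(b). In fact, sqrt(5 + 5) = sqrt(10) ≈ 3.1623, while sqrt(5) + sqrt(5) ≈ 4.4721.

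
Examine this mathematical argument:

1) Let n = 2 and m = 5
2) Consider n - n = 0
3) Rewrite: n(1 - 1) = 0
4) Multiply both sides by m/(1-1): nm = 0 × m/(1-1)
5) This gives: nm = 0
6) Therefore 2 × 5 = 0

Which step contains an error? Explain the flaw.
Step 4: Multiply both sides by m/(1-1): nm = 0 × m/(1-1)

Step 4 multiplies both sides by m/(1-1). However, 1-1 = 0, so this is multiplication by m/0, which is undefined. We cannot multiply by an undefined expression.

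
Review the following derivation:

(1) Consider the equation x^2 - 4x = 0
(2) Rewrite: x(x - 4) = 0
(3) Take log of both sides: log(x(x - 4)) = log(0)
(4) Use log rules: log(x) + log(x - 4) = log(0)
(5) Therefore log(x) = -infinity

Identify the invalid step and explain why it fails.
Step 3: Take log of both sides: log(x(x - 4)) = log(0)

Step 3 takes the logarithm of both sides, resulting in log(0) on the right side. The logarithm is only defined for positive numbers; log(0) is undefined (approaches negative infinity). This operation is invalid.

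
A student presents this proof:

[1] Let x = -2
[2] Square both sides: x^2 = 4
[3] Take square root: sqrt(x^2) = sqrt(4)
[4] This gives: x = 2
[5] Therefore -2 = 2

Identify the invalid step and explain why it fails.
Step 4: This gives: x = 2

Step 4 incorrectly states that sqrt(x^2) = x. The correct identity is sqrt(x^2) = |x|. Since x = -2 < 0, we have sqrt(x^2) = |-2| = 2, not x = -2.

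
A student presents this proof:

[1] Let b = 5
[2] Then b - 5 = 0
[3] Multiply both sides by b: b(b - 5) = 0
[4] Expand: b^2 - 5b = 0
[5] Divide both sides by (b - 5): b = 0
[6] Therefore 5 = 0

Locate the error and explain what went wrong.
Step 5: Divide both sides by (b - 5): b = 0

Step 5 divides both sides by (b - 5). However, since b = 5, we have (b - 5) = 0. Division by zero is undefined, making this step invalid.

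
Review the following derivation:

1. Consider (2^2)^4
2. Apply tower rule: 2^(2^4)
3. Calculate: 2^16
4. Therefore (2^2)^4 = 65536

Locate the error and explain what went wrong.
Step 2: Apply tower rule: 2^(2^4)

Step 2 incorrectly states that (a^b)^c = a^(b^c). The correct rule is (a^b)^c = a^(b×c). The actual value is (2^2)^4 = 2^8 = 256, not 2^16 = 65536.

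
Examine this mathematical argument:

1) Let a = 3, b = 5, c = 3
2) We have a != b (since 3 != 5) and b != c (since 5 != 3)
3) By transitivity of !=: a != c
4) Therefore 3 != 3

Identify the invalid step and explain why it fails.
Step 3: By transitivity of !=: a != c

Step 3 incorrectly applies transitivity to the '!=' relation. Transitivity states: if a R b and b R c, then a R c. However, '!=' is not transitive. Counterexample: 3 != 5 and 5 != 3, but 3 = 3 (both equal 3). Transitivity holds for relations like <, <=, =, but not for !=.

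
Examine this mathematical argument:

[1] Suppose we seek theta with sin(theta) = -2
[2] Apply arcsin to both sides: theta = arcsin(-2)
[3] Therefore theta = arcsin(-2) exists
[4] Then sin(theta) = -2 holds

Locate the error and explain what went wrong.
Step 2: Apply arcsin to both sides: theta = arcsin(-2)

Step 2 applies arcsin to -2. However, arcsin(x) is only defined for x in [-1, 1] because sin(theta) can only produce values in that range. Since |-2| > 1, arcsin(-2) is undefined. There is no angle whose sine equals -2.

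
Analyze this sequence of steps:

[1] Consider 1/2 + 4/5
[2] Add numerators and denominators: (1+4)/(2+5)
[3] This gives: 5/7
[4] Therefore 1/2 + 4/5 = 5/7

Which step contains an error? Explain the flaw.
Step 2: Add numerators and denominators: (1+4)/(2+5)

Step 2 incorrectly adds fractions by separately adding numerators and denominators. This is wrong. The correct method requires a common denominator: 1/2 + 4/5 = (1×5 + 4×2)/(2×5) = 13/10 = 13/10. The method used gives 5/7, which is different.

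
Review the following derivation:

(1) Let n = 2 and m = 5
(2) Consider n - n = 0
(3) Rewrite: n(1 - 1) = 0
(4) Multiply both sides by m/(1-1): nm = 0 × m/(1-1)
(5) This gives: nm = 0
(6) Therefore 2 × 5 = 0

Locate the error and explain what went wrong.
Step 4: Multiply both sides by m/(1-1): nm = 0 × m/(1-1)

Step 4 multiplies both sides by m/(1-1). However, 1-1 = 0, so this is multiplication by m/0, which is undefined. We cannot multiply by an undefined expression.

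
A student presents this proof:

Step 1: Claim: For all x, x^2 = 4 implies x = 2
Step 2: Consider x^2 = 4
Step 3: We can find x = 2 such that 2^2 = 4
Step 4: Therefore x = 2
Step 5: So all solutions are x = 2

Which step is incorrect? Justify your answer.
Step 4: Therefore x = 2

Step 4 incorrectly concludes that x = 2 is the only solution. The proof shows that x = 2 is A solution (existence), but does not show it is the ONLY solution (uniqueness). In fact, x = -2 is also a solution since (-2)^2 = 4. Finding one solution doesn't prove there are no others.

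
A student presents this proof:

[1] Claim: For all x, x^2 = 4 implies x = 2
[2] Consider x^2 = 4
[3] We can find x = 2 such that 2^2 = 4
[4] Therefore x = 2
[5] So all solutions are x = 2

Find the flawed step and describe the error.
Step 4: Therefore x = 2

Step 4 incorrectly concludes that x = 2 is the only solution. The proof shows that x = 2 is A solution (existence), but does not show it is the ONLY solution (uniqueness). In fact, x = -2 is also a solution since (-2)^2 = 4. Finding one solution doesn't prove there are no others.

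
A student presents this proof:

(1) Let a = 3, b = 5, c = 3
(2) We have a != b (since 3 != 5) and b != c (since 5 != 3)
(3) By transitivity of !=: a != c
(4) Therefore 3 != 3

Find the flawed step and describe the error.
Step 3: By transitivity of !=: a != c

Step 3 incorrectly applies transitivity to the '!=' relation. Transitivity states: if a R b and b R c, then a R c. However, '!=' is not transitive. Counterexample: 3 != 5 and 5 != 3, but 3 = 3 (both equal 3). Transitivity holds for relations like <, <=, =, but not for !=.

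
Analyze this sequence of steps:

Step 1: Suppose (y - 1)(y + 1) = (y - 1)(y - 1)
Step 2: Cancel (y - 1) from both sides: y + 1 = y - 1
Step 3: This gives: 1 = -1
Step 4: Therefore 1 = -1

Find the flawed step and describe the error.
Step 2: Cancel (y - 1) from both sides: y + 1 = y - 1

Step 2 cancels (y - 1) from both sides. This is only valid if (y - 1) ≠ 0, i.e., y ≠ 1. When y = 1, both sides equal zero regardless of the other factors. The correct approach requires considering y = 1 as a separate case.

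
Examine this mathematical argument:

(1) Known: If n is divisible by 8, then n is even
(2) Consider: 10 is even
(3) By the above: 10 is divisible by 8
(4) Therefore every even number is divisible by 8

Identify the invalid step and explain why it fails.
Step 3: By the above: 10 is divisible by 8

Step 3 commits the fallacy of affirming the consequent. The known fact 'divisible by 8 → even' does NOT imply 'even → divisible by 8'. That would be the converse, which is false. For example, 10 is even but 10 ÷ 8 = 1.25, which is not an integer.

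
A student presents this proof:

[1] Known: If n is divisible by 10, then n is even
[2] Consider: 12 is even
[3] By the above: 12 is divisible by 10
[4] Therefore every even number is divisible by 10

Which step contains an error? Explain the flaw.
Step 3: By the above: 12 is divisible by 10

Step 3 commits the fallacy of affirming the consequent. The known fact 'divisible by 10 → even' does NOT imply 'even → divisible by 10'. That would be the converse, which is false. For example, 12 is even but 12 ÷ 10 = 1.20, which is not an integer.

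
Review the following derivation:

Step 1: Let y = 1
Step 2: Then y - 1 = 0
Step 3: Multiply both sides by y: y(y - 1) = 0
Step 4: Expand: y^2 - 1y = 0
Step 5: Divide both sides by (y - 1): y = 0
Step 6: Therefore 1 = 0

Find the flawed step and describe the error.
Step 5: Divide both sides by (y - 1): y = 0

Step 5 divides both sides by (y - 1). However, since y = 1, we have (y - 1) = 0. Division by zero is undefined, making this step invalid.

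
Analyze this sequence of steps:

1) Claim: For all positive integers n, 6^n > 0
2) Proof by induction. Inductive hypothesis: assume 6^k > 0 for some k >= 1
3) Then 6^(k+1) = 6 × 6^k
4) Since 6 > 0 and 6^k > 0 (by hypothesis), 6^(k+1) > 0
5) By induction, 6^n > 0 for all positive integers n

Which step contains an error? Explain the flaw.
Step 5: By induction, 6^n > 0 for all positive integers n

Step 5 concludes the proof by induction, but no base case was ever established. A valid induction proof requires: (1) a base case proving 6^1 > 0, and (2) an inductive step showing IF 6^k > 0 THEN 6^(k+1) > 0. Steps 2-4 correctly establish the inductive step, but without the base case the conclusion in step 5 does not follow.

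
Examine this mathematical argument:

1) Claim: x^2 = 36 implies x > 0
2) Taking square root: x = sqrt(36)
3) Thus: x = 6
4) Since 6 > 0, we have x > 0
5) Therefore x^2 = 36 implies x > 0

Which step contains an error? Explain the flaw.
Step 2: Taking square root: x = sqrt(36)

Step 2 takes the square root and assumes the positive root only. The equation x^2 = 36 actually has two solutions: x = 6 and x = -6. The proof silently assumes x > 0 without justification, then uses this assumption to conclude x > 0, which is circular. The counterexample x = -6 shows the claim is false.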